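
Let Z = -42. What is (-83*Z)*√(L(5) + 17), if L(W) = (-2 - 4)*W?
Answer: 3486*I*√13 ≈ 12569.0*I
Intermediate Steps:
L(W) = -6*W
(-83*Z)*√(L(5) + 17) = (-83*(-42))*√(-6*5 + 17) = 3486*√(-30 + 17) = 3486*√(-13) = 3486*(I*√13) = 3486*I*√13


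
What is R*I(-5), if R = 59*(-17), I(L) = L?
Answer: 5015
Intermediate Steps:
R = -1003
R*I(-5) = -1003*(-5) = 5015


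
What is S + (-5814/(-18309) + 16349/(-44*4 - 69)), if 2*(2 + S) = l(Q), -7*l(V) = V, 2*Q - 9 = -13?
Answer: -6004706/87955 ≈ -68.270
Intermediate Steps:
Q = -2 (Q = 9/2 + (½)*(-13) = 9/2 - 13/2 = -2)
l(V) = -V/7
S = -13/7 (S = -2 + (-⅐*(-2))/2 = -2 + (½)*(2/7) = -2 + ⅐ = -13/7 ≈ -1.8571)
S + (-5814/(-18309) + 16349/(-44*4 - 69)) = -13/7 + (-5814/(-18309) + 16349/(-44*4 - 69)) = -13/7 + (-5814*(-1/18309) + 16349/(-176 - 69)) = -13/7 + (114/359 + 16349/(-245)) = -13/7 + (114/359 + 16349*(-1/245)) = -13/7 + (114/359 - 16349/245) = -13/7 - 5841361/87955 = -6004706/87955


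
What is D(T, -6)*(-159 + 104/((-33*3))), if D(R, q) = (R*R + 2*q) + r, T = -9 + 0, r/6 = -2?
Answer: -301055/33 ≈ -9122.9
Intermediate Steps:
r = -12 (r = 6*(-2) = -12)
T = -9
D(R, q) = -12 + R**2 + 2*q (D(R, q) = (R*R + 2*q) - 12 = (R**2 + 2*q) - 12 = -12 + R**2 + 2*q)
D(T, -6)*(-159 + 104/((-33*3))) = (-12 + (-9)**2 + 2*(-6))*(-159 + 104/((-33*3))) = (-12 + 81 - 12)*(-159 + 104/(-99)) = 57*(-159 + 104*(-1/99)) = 57*(-159 - 104/99) = 57*(-15845/99) = -301055/33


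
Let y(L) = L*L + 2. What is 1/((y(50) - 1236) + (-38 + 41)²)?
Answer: 1/1275 ≈ 0.00078431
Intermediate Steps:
y(L) = 2 + L² (y(L) = L² + 2 = 2 + L²)
1/((y(50) - 1236) + (-38 + 41)²) = 1/(((2 + 50²) - 1236) + (-38 + 41)²) = 1/(((2 + 2500) - 1236) + 3²) = 1/((2502 - 1236) + 9) = 1/(1266 + 9) = 1/1275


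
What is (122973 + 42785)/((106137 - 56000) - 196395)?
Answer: -82879/73129 ≈ -1.1333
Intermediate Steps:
(122973 + 42785)/((106137 - 56000) - 196395) = 165758/(50137 - 196395) = 165758/(-146258) = 165758*(-1/146258) = -82879/73129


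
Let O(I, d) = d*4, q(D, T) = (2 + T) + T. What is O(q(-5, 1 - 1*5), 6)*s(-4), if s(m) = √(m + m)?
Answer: 48*I*√2 ≈ 67.882*I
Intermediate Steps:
q(D, T) = 2 + 2*T
s(m) = √2*√m (s(m) = √(2*m) = √2*√m)
O(I, d) = 4*d
O(q(-5, 1 - 1*5), 6)*s(-4) = (4*6)*(√2*√(-4)) = 24*(√2*(2*I)) = 24*(2*I*√2) = 48*I*√2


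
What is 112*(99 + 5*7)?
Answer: 15008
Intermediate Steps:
112*(99 + 5*7) = 112*(99 + 35) = 112*134 = 15008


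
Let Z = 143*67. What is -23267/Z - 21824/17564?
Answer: -154439333/42070171 ≈ -3.6710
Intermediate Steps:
Z = 9581
-23267/Z - 21824/17564 = -23267/9581 - 21824/17564 = -23267*1/9581 - 21824*1/17564 = -23267/9581 - 5456/4391 = -154439333/42070171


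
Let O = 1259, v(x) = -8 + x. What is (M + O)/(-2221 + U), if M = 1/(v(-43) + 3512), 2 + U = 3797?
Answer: 2178700/2723807 ≈ 0.79987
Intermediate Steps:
U = 3795 (U = -2 + 3797 = 3795)
M = 1/3461 (M = 1/((-8 - 43) + 3512) = 1/(-51 + 3512) = 1/3461 ≈ 0.00028893)
(M + O)/(-2221 + U) = (1/3461 + 1259)/(-2221 + 3795) = (4357400/3461)/1574 = (4357400/3461)*(1/1574) = 2178700/2723807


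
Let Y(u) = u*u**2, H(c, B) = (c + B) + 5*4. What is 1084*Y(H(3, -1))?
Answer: 11542432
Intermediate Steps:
H(c, B) = 20 + B + c (H(c, B) = (B + c) + 20 = 20 + B + c)
Y(u) = u**3
1084*Y(H(3, -1)) = 1084*(20 - 1 + 3)**3 = 1084*22**3 = 1084*10648 = 11542432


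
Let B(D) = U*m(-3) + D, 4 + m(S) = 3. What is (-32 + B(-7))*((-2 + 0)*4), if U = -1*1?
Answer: 304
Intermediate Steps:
U = -1
m(S) = -1 (m(S) = -4 + 3 = -1)
B(D) = 1 + D (B(D) = -1*(-1) + D = 1 + D)
(-32 + B(-7))*((-2 + 0)*4) = (-32 + (1 - 7))*((-2 + 0)*4) = (-32 - 6)*(-2*4) = -38*(-8) = 304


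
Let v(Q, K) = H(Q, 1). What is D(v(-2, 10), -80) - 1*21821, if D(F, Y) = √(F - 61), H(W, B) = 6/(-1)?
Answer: -21821 + I*√67 ≈ -21821.0 + 8.1853*I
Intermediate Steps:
H(W, B) = -6 (H(W, B) = 6*(-1) = -6)
v(Q, K) = -6
D(F, Y) = √(-61 + F)
D(v(-2, 10), -80) - 1*21821 = √(-61 - 6) - 1*21821 = √(-67) - 21821 = I*√67 - 21821 = -21821 + I*√67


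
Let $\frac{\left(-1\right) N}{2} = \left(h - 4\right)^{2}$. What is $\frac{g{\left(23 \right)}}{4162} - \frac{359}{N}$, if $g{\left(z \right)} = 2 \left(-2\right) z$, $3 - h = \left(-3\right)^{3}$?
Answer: $\frac{684887}{2813512} \approx 0.24343$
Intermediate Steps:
$h = 30$ ($h = 3 - \left(-3\right)^{3} = 3 - -27 = 3 + 27 = 30$)
$g{\left(z \right)} = - 4 z$
$N = -1352$ ($N = - 2 \left(30 - 4\right)^{2} = - 2 \cdot 26^{2} = \left(-2\right) 676 = -1352$)
$\frac{g{\left(23 \right)}}{4162} - \frac{359}{N} = \frac{\left(-4\right) 23}{4162} - \frac{359}{-1352} = \left(-92\right) \frac{1}{4162} - - \frac{359}{1352} = - \frac{46}{2081} + \frac{359}{1352} = \frac{684887}{2813512}$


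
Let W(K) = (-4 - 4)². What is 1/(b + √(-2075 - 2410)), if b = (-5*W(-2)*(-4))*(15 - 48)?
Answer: -2816/118948139 - I*√4485/1784222085 ≈ -2.3674e-5 - 3.7535e-8*I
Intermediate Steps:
W(K) = 64 (W(K) = (-8)² = 64)
b = -42240 (b = (-5*64*(-4))*(15 - 48) = -320*(-4)*(-33) = 1280*(-33) = -42240)
1/(b + √(-2075 - 2410)) = 1/(-42240 + √(-2075 - 2410)) = 1/(-42240 + √(-4485)) = 1/(-42240 + I*√4485)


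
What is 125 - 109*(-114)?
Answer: 12551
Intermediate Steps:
125 - 109*(-114) = 125 + 12426 = 12551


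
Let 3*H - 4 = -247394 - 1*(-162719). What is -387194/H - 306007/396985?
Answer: 435220711573/33613116935 ≈ 12.948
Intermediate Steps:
H = -84671/3 (H = 4/3 + (-247394 - 1*(-162719))/3 = 4/3 + (-247394 + 162719)/3 = 4/3 + (⅓)*(-84675) = 4/3 - 28225 = -84671/3 ≈ -28224.)
-387194/H - 306007/396985 = -387194/(-84671/3) - 306007/396985 = -387194*(-3/84671) - 306007*1/396985 = 1161582/84671 - 306007/396985 = 435220711573/33613116935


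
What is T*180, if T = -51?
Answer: -9180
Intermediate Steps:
T*180 = -51*180 = -9180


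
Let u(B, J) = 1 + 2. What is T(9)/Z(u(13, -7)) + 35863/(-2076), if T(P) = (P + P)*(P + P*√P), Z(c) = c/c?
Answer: 1309385/2076 ≈ 630.72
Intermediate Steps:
u(B, J) = 3
Z(c) = 1
T(P) = 2*P*(P + P^(3/2)) (T(P) = (2*P)*(P + P^(3/2)) = 2*P*(P + P^(3/2)))
T(9)/Z(u(13, -7)) + 35863/(-2076) = (2*9² + 2*9^(5/2))/1 + 35863/(-2076) = (2*81 + 2*243)*1 + 35863*(-1/2076) = (162 + 486)*1 - 35863/2076 = 648*1 - 35863/2076 = 648 - 35863/2076 = 1309385/2076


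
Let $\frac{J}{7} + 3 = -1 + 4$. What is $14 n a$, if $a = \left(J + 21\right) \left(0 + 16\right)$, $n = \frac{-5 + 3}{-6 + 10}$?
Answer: $-2352$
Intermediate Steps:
$J = 0$ ($J = -21 + 7 \left(-1 + 4\right) = -21 + 7 \cdot 3 = -21 + 21 = 0$)
$n = - \frac{1}{2}$ ($n = - \frac{2}{4} = \left(-2\right) \frac{1}{4} = - \frac{1}{2} \approx -0.5$)
$a = 336$ ($a = \left(0 + 21\right) \left(0 + 16\right) = 21 \cdot 16 = 336$)
$14 n a = 14 \left(- \frac{1}{2}\right) 336 = \left(-7\right) 336 = -2352$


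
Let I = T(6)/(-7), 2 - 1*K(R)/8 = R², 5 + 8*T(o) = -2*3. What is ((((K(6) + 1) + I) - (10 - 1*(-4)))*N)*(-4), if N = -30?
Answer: -239235/7 ≈ -34176.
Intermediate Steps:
T(o) = -11/8 (T(o) = -5/8 + (-2*3)/8 = -5/8 + (⅛)*(-6) = -5/8 - ¾ = -11/8)
K(R) = 16 - 8*R²
I = 11/56 (I = -11/8/(-7) = -11/8*(-⅐) = 11/56 ≈ 0.19643)
((((K(6) + 1) + I) - (10 - 1*(-4)))*N)*(-4) = (((((16 - 8*6²) + 1) + 11/56) - (10 - 1*(-4)))*(-30))*(-4) = (((((16 - 8*36) + 1) + 11/56) - (10 + 4))*(-30))*(-4) = (((((16 - 288) + 1) + 11/56) - 1*14)*(-30))*(-4) = ((((-272 + 1) + 11/56) - 14)*(-30))*(-4) = (((-271 + 11/56) - 14)*(-30))*(-4) = ((-15165/56 - 14)*(-30))*(-4) = -15949/56*(-30)*(-4) = (239235/28)*(-4) = -239235/7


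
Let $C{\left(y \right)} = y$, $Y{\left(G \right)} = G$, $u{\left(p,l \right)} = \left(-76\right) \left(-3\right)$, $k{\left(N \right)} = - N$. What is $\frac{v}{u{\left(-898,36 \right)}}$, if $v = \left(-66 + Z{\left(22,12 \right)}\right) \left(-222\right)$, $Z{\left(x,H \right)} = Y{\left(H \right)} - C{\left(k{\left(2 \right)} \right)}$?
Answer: $\frac{962}{19} \approx 50.632$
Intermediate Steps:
$u{\left(p,l \right)} = 228$
$Z{\left(x,H \right)} = 2 + H$ ($Z{\left(x,H \right)} = H - \left(-1\right) 2 = H - -2 = H + 2 = 2 + H$)
$v = 11544$ ($v = \left(-66 + \left(2 + 12\right)\right) \left(-222\right) = \left(-66 + 14\right) \left(-222\right) = \left(-52\right) \left(-222\right) = 11544$)
$\frac{v}{u{\left(-898,36 \right)}} = \frac{11544}{228} = 11544 \cdot \frac{1}{228} = \frac{962}{19}$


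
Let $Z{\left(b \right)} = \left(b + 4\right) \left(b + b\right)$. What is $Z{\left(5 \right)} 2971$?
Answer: $267390$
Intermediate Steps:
$Z{\left(b \right)} = 2 b \left(4 + b\right)$ ($Z{\left(b \right)} = \left(4 + b\right) 2 b = 2 b \left(4 + b\right)$)
$Z{\left(5 \right)} 2971 = 2 \cdot 5 \left(4 + 5\right) 2971 = 2 \cdot 5 \cdot 9 \cdot 2971 = 90 \cdot 2971 = 267390$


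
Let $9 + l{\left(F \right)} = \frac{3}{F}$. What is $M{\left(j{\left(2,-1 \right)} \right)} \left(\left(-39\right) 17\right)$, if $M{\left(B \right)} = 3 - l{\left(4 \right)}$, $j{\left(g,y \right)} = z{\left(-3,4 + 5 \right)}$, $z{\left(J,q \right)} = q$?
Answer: $- \frac{29835}{4} \approx -7458.8$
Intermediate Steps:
$l{\left(F \right)} = -9 + \frac{3}{F}$
$j{\left(g,y \right)} = 9$ ($j{\left(g,y \right)} = 4 + 5 = 9$)
$M{\left(B \right)} = \frac{45}{4}$ ($M{\left(B \right)} = 3 - \left(-9 + \frac{3}{4}\right) = 3 - - \frac{33}{4} = 3 + \frac{33}{4} = \frac{45}{4}$)
$M{\left(j{\left(2,-1 \right)} \right)} \left(\left(-39\right) 17\right) = \frac{45 \left(\left(-39\right) 17\right)}{4} = \frac{45}{4} \left(-663\right) = - \frac{29835}{4}$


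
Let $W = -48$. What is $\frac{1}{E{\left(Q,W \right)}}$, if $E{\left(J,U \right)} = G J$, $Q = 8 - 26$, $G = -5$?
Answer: $\frac{1}{90} \approx 0.011111$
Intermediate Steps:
$Q = -18$
$E{\left(J,U \right)} = - 5 J$
$\frac{1}{E{\left(Q,W \right)}} = \frac{1}{\left(-5\right) \left(-18\right)} = \frac{1}{90}$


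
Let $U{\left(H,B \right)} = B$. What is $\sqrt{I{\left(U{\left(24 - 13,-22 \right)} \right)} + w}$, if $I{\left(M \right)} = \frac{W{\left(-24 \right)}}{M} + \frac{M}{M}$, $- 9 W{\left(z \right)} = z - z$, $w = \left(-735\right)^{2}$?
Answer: $\sqrt{540226} \approx 735.0$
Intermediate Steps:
$w = 540225$
$W{\left(z \right)} = 0$ ($W{\left(z \right)} = - \frac{z - z}{9} = \left(- \frac{1}{9}\right) 0 = 0$)
$I{\left(M \right)} = 1$ ($I{\left(M \right)} = \frac{0}{M} + \frac{M}{M} = 0 + 1 = 1$)
$\sqrt{I{\left(U{\left(24 - 13,-22 \right)} \right)} + w} = \sqrt{1 + 540225} = \sqrt{540226}$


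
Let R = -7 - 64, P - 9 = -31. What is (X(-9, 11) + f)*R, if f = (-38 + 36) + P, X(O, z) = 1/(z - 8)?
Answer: 5041/3 ≈ 1680.3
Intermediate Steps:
P = -22 (P = 9 - 31 = -22)
X(O, z) = 1/(-8 + z)
R = -71
f = -24 (f = (-38 + 36) - 22 = -2 - 22 = -24)
(X(-9, 11) + f)*R = (1/(-8 + 11) - 24)*(-71) = (1/3 - 24)*(-71) = -71/3*(-71) = 5041/3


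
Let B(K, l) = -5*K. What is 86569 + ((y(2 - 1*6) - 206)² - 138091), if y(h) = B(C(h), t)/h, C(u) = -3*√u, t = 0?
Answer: -36569/4 + 3090*I ≈ -9142.3 + 3090.0*I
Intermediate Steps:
y(h) = 15/√h (y(h) = (-(-15)*√h)/h = (15*√h)/h = 15/√h)
86569 + ((y(2 - 1*6) - 206)² - 138091) = 86569 + ((15/√(2 - 1*6) - 206)² - 138091) = 86569 + ((15/√(2 - 6) - 206)² - 138091) = 86569 + ((15/√(-4) - 206)² - 138091) = 86569 + ((15*(-I/2) - 206)² - 138091) = 86569 + ((-15*I/2 - 206)² - 138091) = 86569 + ((-206 - 15*I/2)² - 138091) = 86569 + (-138091 + (-206 - 15*I/2)²) = -51522 + (-206 - 15*I/2)²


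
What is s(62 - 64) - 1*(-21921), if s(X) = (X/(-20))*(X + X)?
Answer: 109603/5 ≈ 21921.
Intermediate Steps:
s(X) = -X**2/10 (s(X) = (X*(-1/20))*(2*X) = (-X/20)*(2*X) = -X**2/10)
s(62 - 64) - 1*(-21921) = -(62 - 64)**2/10 - 1*(-21921) = -1/10*(-2)**2 + 21921 = -1/10*4 + 21921 = -2/5 + 21921 = 109603/5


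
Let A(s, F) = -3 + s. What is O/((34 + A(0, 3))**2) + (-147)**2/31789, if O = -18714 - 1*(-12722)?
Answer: -169713439/30549229 ≈ -5.5554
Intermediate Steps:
O = -5992 (O = -18714 + 12722 = -5992)
O/((34 + A(0, 3))**2) + (-147)**2/31789 = -5992/(34 + (-3 + 0))**2 + (-147)**2/31789 = -5992/(34 - 3)**2 + 21609*(1/31789) = -5992/(31**2) + 21609/31789 = -5992/961 + 21609/31789 = -169713439/30549229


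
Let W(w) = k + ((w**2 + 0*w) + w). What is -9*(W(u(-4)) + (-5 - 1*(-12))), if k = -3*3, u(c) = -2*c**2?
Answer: -8910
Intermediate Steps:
k = -9
W(w) = -9 + w + w**2 (W(w) = -9 + ((w**2 + 0*w) + w) = -9 + ((w**2 + 0) + w) = -9 + (w**2 + w) = -9 + (w + w**2) = -9 + w + w**2)
-9*(W(u(-4)) + (-5 - 1*(-12))) = -9*((-9 - 2*(-4)**2 + (-2*(-4)**2)**2) + (-5 - 1*(-12))) = -9*((-9 - 2*16 + (-2*16)**2) + (-5 + 12)) = -9*((-9 - 32 + (-32)**2) + 7) = -9*((-9 - 32 + 1024) + 7) = -9*(983 + 7) = -9*990 = -8910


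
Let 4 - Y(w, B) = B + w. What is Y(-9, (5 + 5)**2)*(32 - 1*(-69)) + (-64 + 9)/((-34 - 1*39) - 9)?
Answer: -720479/82 ≈ -8786.3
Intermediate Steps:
Y(w, B) = 4 - B - w (Y(w, B) = 4 - (B + w) = 4 + (-B - w) = 4 - B - w)
Y(-9, (5 + 5)**2)*(32 - 1*(-69)) + (-64 + 9)/((-34 - 1*39) - 9) = (4 - (5 + 5)**2 - 1*(-9))*(32 - 1*(-69)) + (-64 + 9)/((-34 - 1*39) - 9) = (4 - 1*10**2 + 9)*(32 + 69) - 55/((-34 - 39) - 9) = (4 - 1*100 + 9)*101 - 55/(-73 - 9) = (4 - 100 + 9)*101 - 55/(-82) = -87*101 - 55*(-1/82) = -8787 + 55/82 = -720479/82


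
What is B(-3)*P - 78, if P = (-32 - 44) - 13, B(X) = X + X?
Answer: 456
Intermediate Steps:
B(X) = 2*X
P = -89 (P = -76 - 13 = -89)
B(-3)*P - 78 = (2*(-3))*(-89) - 78 = -6*(-89) - 78 = 534 - 78 = 456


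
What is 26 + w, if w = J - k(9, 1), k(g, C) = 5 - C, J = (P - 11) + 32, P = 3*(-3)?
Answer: 34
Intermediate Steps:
P = -9
J = 12 (J = (-9 - 11) + 32 = -20 + 32 = 12)
w = 8 (w = 12 - (5 - 1*1) = 12 - (5 - 1) = 12 - 1*4 = 12 - 4 = 8)
26 + w = 26 + 8 = 34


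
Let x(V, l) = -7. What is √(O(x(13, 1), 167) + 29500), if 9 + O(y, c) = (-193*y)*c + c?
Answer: 5*√10211 ≈ 505.25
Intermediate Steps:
O(y, c) = -9 + c - 193*c*y (O(y, c) = -9 + ((-193*y)*c + c) = -9 + (-193*c*y + c) = -9 + (c - 193*c*y) = -9 + c - 193*c*y)
√(O(x(13, 1), 167) + 29500) = √((-9 + 167 - 193*167*(-7)) + 29500) = √((-9 + 167 + 225617) + 29500) = √(225775 + 29500) = √255275 = 5*√10211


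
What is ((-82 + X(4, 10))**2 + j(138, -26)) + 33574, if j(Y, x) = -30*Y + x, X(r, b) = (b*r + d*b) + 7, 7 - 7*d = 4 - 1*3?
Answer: 1475217/49 ≈ 30106.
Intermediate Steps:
d = 6/7 (d = 1 - (4 - 1*3)/7 = 1 - (4 - 3)/7 = 1 - 1/7*1 = 1 - 1/7 = 6/7 ≈ 0.85714)
X(r, b) = 7 + 6*b/7 + b*r (X(r, b) = (b*r + 6*b/7) + 7 = (6*b/7 + b*r) + 7 = 7 + 6*b/7 + b*r)
j(Y, x) = x - 30*Y
((-82 + X(4, 10))**2 + j(138, -26)) + 33574 = ((-82 + (7 + (6/7)*10 + 10*4))**2 + (-26 - 30*138)) + 33574 = ((-82 + (7 + 60/7 + 40))**2 + (-26 - 4140)) + 33574 = ((-82 + 389/7)**2 - 4166) + 33574 = ((-185/7)**2 - 4166) + 33574 = (34225/49 - 4166) + 33574 = -169909/49 + 33574 = 1475217/49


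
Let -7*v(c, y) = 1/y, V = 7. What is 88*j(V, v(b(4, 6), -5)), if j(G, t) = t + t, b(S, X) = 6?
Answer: 176/35 ≈ 5.0286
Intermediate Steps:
v(c, y) = -1/(7*y)
j(G, t) = 2*t
88*j(V, v(b(4, 6), -5)) = 88*(2*(-⅐/(-5))) = 88*(2*(-⅐*(-⅕))) = 88*(2*(1/35)) = 88*(2/35) = 176/35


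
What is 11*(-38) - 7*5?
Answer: -453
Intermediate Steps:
11*(-38) - 7*5 = -418 - 35 = -453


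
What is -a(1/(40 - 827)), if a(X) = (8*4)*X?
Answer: 32/787 ≈ 0.040661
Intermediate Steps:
a(X) = 32*X
-a(1/(40 - 827)) = -32/(40 - 827) = -32/(-787) = -32*(-1)/787 = -1*(-32/787) = 32/787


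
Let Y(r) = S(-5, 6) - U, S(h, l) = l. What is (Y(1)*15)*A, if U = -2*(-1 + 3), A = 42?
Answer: 6300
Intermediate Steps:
U = -4 (U = -2*2 = -4)
Y(r) = 10 (Y(r) = 6 - 1*(-4) = 6 + 4 = 10)
(Y(1)*15)*A = (10*15)*42 = 150*42 = 6300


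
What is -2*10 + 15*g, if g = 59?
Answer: 865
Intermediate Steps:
-2*10 + 15*g = -2*10 + 15*59 = -20 + 885 = 865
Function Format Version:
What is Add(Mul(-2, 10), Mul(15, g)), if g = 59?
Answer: 865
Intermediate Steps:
Add(Mul(-2, 10), Mul(15, g)) = Add(Mul(-2, 10), Mul(15, 59)) = Add(-20, 885) = 865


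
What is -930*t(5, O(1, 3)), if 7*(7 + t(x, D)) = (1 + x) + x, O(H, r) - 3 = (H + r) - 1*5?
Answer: 35340/7 ≈ 5048.6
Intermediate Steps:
O(H, r) = -2 + H + r (O(H, r) = 3 + ((H + r) - 1*5) = 3 + ((H + r) - 5) = 3 + (-5 + H + r) = -2 + H + r)
t(x, D) = -48/7 + 2*x/7 (t(x, D) = -7 + ((1 + x) + x)/7 = -7 + (1 + 2*x)/7 = -7 + (⅐ + 2*x/7) = -48/7 + 2*x/7)
-930*t(5, O(1, 3)) = -930*(-48/7 + (2/7)*5) = -930*(-48/7 + 10/7) = -930*(-38/7) = 35340/7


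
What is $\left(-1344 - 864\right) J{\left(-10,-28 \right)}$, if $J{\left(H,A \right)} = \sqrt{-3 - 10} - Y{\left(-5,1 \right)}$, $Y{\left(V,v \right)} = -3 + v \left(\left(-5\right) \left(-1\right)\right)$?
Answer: $4416 - 2208 i \sqrt{13} \approx 4416.0 - 7961.1 i$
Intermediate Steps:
$Y{\left(V,v \right)} = -3 + 5 v$ ($Y{\left(V,v \right)} = -3 + v 5 = -3 + 5 v$)
$J{\left(H,A \right)} = -2 + i \sqrt{13}$ ($J{\left(H,A \right)} = \sqrt{-3 - 10} - \left(-3 + 5 \cdot 1\right) = \sqrt{-13} - \left(-3 + 5\right) = i \sqrt{13} - 2 = -2 + i \sqrt{13}$)
$\left(-1344 - 864\right) J{\left(-10,-28 \right)} = \left(-1344 - 864\right) \left(-2 + i \sqrt{13}\right) = - 2208 \left(-2 + i \sqrt{13}\right) = 4416 - 2208 i \sqrt{13}$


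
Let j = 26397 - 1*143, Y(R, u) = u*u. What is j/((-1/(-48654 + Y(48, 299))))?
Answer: -1069771738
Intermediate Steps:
Y(R, u) = u²
j = 26254 (j = 26397 - 143 = 26254)
j/((-1/(-48654 + Y(48, 299)))) = 26254/((-1/(-48654 + 299²))) = 26254/((-1/(-48654 + 89401))) = 26254/((-1/40747)) = 26254/((-1*1/40747)) = 26254/(-1/40747) = 26254*(-40747) = -1069771738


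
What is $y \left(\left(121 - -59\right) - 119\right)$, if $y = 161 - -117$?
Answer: $16958$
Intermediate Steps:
$y = 278$ ($y = 161 + 117 = 278$)
$y \left(\left(121 - -59\right) - 119\right) = 278 \left(\left(121 - -59\right) - 119\right) = 278 \left(\left(121 + 59\right) - 119\right) = 278 \left(180 - 119\right) = 278 \cdot 61 = 16958$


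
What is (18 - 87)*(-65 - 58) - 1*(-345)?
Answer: 8832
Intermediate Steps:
(18 - 87)*(-65 - 58) - 1*(-345) = -69*(-123) + 345 = 8487 + 345 = 8832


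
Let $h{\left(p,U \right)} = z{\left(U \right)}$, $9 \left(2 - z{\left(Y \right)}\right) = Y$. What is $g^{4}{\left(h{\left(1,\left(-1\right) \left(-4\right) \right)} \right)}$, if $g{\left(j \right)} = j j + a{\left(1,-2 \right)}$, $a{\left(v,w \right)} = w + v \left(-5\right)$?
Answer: $\frac{18945044881}{43046721} \approx 440.1$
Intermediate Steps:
$z{\left(Y \right)} = 2 - \frac{Y}{9}$
$a{\left(v,w \right)} = w - 5 v$
$h{\left(p,U \right)} = 2 - \frac{U}{9}$
$g{\left(j \right)} = -7 + j^{2}$ ($g{\left(j \right)} = j j - 7 = j^{2} - 7 = -7 + j^{2}$)
$g^{4}{\left(h{\left(1,\left(-1\right) \left(-4\right) \right)} \right)} = \left(-7 + \left(2 - \frac{\left(-1\right) \left(-4\right)}{9}\right)^{2}\right)^{4} = \left(-7 + \left(2 - \frac{4}{9}\right)^{2}\right)^{4} = \left(-7 + \left(\frac{14}{9}\right)^{2}\right)^{4} = \left(-7 + \frac{196}{81}\right)^{4} = \left(- \frac{371}{81}\right)^{4} = \frac{18945044881}{43046721}$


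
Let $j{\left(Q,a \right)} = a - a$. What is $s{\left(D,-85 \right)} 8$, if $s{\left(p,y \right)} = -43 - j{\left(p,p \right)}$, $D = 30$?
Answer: $-344$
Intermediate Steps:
$j{\left(Q,a \right)} = 0$
$s{\left(p,y \right)} = -43$ ($s{\left(p,y \right)} = -43 - 0 = -43 + 0 = -43$)
$s{\left(D,-85 \right)} 8 = \left(-43\right) 8 = -344$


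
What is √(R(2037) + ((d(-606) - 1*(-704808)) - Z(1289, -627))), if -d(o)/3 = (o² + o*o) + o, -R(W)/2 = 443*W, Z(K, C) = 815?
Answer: I*√3302387 ≈ 1817.2*I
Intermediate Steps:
R(W) = -886*W
d(o) = -6*o² - 3*o (d(o) = -3*((o² + o*o) + o) = -3*((o² + o²) + o) = -3*(2*o² + o) = -3*(o + 2*o²) = -6*o² - 3*o)
√(R(2037) + ((d(-606) - 1*(-704808)) - Z(1289, -627))) = √(-886*2037 + ((-3*(-606)*(1 + 2*(-606)) - 1*(-704808)) - 1*815)) = √(-1804782 + ((-3*(-606)*(1 - 1212) + 704808) - 815)) = √(-1804782 + ((-3*(-606)*(-1211) + 704808) - 815)) = √(-1804782 + ((-2201598 + 704808) - 815)) = √(-1804782 + (-1496790 - 815)) = √(-1804782 - 1497605) = √(-3302387) = I*√3302387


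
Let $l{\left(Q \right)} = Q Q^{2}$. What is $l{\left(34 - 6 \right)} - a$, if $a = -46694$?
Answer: $68646$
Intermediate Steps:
$l{\left(Q \right)} = Q^{3}$
$l{\left(34 - 6 \right)} - a = \left(34 - 6\right)^{3} - -46694 = 28^{3} + 46694 = 21952 + 46694 = 68646$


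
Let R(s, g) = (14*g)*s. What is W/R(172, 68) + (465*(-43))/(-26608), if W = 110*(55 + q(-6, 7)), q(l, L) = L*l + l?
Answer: 7353905/9725224 ≈ 0.75617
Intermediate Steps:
q(l, L) = l + L*l
W = 770 (W = 110*(55 - 6*(1 + 7)) = 110*(55 - 6*8) = 110*(55 - 48) = 110*7 = 770)
R(s, g) = 14*g*s
W/R(172, 68) + (465*(-43))/(-26608) = 770/((14*68*172)) + (465*(-43))/(-26608) = 770/163744 - 19995*(-1/26608) = 770*(1/163744) + 19995/26608 = 55/11696 + 19995/26608 = 7353905/9725224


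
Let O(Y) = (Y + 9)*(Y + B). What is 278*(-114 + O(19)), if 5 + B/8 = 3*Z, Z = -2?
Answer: -568788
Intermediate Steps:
B = -88 (B = -40 + 8*(3*(-2)) = -40 + 8*(-6) = -40 - 48 = -88)
O(Y) = (-88 + Y)*(9 + Y) (O(Y) = (Y + 9)*(Y - 88) = (9 + Y)*(-88 + Y) = (-88 + Y)*(9 + Y))
278*(-114 + O(19)) = 278*(-114 + (-792 + 19**2 - 79*19)) = 278*(-114 + (-792 + 361 - 1501)) = 278*(-114 - 1932) = 278*(-2046) = -568788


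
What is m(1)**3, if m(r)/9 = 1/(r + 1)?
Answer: 729/8 ≈ 91.125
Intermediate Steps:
m(r) = 9/(1 + r) (m(r) = 9/(r + 1) = 9/(1 + r))
m(1)**3 = (9/(1 + 1))**3 = (9/2)**3 = 729/8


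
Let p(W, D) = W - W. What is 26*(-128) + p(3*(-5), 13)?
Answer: -3328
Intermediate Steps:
p(W, D) = 0
26*(-128) + p(3*(-5), 13) = 26*(-128) + 0 = -3328 + 0 = -3328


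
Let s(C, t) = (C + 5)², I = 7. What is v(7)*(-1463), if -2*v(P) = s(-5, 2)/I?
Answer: 0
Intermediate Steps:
s(C, t) = (5 + C)²
v(P) = 0 (v(P) = -(5 - 5)²/(2*7) = -0²/(2*7) = -0/7 = -½*0 = 0)
v(7)*(-1463) = 0*(-1463) = 0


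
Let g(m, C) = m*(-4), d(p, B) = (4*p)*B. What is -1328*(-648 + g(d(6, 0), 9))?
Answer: 860544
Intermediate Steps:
d(p, B) = 4*B*p
g(m, C) = -4*m
-1328*(-648 + g(d(6, 0), 9)) = -1328*(-648 - 16*0*6) = -1328*(-648 - 4*0) = -1328*(-648 + 0) = -1328*(-648) = 860544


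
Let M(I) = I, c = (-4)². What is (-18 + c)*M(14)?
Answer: -28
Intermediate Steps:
c = 16
(-18 + c)*M(14) = (-18 + 16)*14 = -2*14 = -28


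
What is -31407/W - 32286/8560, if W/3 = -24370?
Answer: -34859759/10430360 ≈ -3.3421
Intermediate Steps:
W = -73110 (W = 3*(-24370) = -73110)
-31407/W - 32286/8560 = -31407/(-73110) - 32286/8560 = -31407*(-1/73110) - 32286*1/8560 = 10469/24370 - 16143/4280 = -34859759/10430360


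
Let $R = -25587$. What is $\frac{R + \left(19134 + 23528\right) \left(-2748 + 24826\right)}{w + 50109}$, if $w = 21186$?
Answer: $\frac{941866049}{71295} \approx 13211.0$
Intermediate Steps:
$\frac{R + \left(19134 + 23528\right) \left(-2748 + 24826\right)}{w + 50109} = \frac{-25587 + \left(19134 + 23528\right) \left(-2748 + 24826\right)}{21186 + 50109} = \frac{-25587 + 42662 \cdot 22078}{71295} = \left(-25587 + 941891636\right) \frac{1}{71295} = 941866049 \cdot \frac{1}{71295} = \frac{941866049}{71295}$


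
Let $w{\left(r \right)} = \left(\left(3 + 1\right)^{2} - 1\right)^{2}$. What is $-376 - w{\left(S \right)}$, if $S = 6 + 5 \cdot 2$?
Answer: $-601$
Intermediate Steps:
$S = 16$ ($S = 6 + 10 = 16$)
$w{\left(r \right)} = 225$ ($w{\left(r \right)} = \left(4^{2} - 1\right)^{2} = \left(16 - 1\right)^{2} = 15^{2} = 225$)
$-376 - w{\left(S \right)} = -376 - 225 = -601$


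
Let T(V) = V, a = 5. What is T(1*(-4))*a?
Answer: -20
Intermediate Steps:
T(1*(-4))*a = (1*(-4))*5 = -4*5 = -20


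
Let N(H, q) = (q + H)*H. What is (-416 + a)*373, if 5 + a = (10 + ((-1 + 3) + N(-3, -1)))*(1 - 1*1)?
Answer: -157033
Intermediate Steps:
N(H, q) = H*(H + q) (N(H, q) = (H + q)*H = H*(H + q))
a = -5 (a = -5 + (10 + ((-1 + 3) - 3*(-3 - 1)))*(1 - 1*1) = -5 + (10 + (2 - 3*(-4)))*(1 - 1) = -5 + (10 + (2 + 12))*0 = -5 + (10 + 14)*0 = -5 + 24*0 = -5 + 0 = -5)
(-416 + a)*373 = (-416 - 5)*373 = -421*373 = -157033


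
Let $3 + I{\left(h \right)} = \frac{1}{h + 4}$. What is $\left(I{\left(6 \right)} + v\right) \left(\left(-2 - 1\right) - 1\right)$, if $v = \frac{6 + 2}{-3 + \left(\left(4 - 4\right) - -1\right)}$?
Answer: $\frac{138}{5} \approx 27.6$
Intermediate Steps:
$I{\left(h \right)} = -3 + \frac{1}{4 + h}$ ($I{\left(h \right)} = -3 + \frac{1}{h + 4} = -3 + \frac{1}{4 + h}$)
$v = -4$ ($v = \frac{8}{-3 + \left(0 + 1\right)} = \frac{8}{-3 + 1} = \frac{8}{-2} = 8 \left(- \frac{1}{2}\right) = -4$)
$\left(I{\left(6 \right)} + v\right) \left(\left(-2 - 1\right) - 1\right) = \left(\frac{-11 - 18}{4 + 6} - 4\right) \left(\left(-2 - 1\right) - 1\right) = \left(\frac{-11 - 18}{10} - 4\right) \left(-3 - 1\right) = \left(\frac{1}{10} \left(-29\right) - 4\right) \left(-4\right) = \left(- \frac{29}{10} - 4\right) \left(-4\right) = \left(- \frac{69}{10}\right) \left(-4\right) = \frac{138}{5}$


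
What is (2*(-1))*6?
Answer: -12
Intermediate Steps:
(2*(-1))*6 = -2*6 = -12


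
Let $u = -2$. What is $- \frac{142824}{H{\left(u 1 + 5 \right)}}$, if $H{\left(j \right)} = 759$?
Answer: $- \frac{4328}{23} \approx -188.17$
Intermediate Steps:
$- \frac{142824}{H{\left(u 1 + 5 \right)}} = - \frac{142824}{759} = \left(-142824\right) \frac{1}{759} = - \frac{4328}{23}$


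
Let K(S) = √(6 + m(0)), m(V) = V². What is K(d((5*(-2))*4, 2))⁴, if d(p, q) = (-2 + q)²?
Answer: 36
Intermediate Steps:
K(S) = √6 (K(S) = √(6 + 0²) = √(6 + 0) = √6)
K(d((5*(-2))*4, 2))⁴ = (√6)⁴ = 36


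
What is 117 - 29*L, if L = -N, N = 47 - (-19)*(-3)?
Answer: -173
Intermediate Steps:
N = -10 (N = 47 - 1*57 = 47 - 57 = -10)
L = 10 (L = -1*(-10) = 10)
117 - 29*L = 117 - 29*10 = 117 - 290 = -173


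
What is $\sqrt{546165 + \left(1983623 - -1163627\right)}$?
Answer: $\sqrt{3693415} \approx 1921.8$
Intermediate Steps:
$\sqrt{546165 + \left(1983623 - -1163627\right)} = \sqrt{546165 + \left(1983623 + 1163627\right)} = \sqrt{546165 + 3147250} = \sqrt{3693415}$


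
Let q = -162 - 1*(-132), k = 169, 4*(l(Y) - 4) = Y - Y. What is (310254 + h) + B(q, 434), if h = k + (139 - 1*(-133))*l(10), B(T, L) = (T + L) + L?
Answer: 312349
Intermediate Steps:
l(Y) = 4 (l(Y) = 4 + (Y - Y)/4 = 4 + (¼)*0 = 4 + 0 = 4)
q = -30 (q = -162 + 132 = -30)
B(T, L) = T + 2*L (B(T, L) = (L + T) + L = T + 2*L)
h = 1257 (h = 169 + (139 - 1*(-133))*4 = 169 + (139 + 133)*4 = 169 + 272*4 = 169 + 1088 = 1257)
(310254 + h) + B(q, 434) = (310254 + 1257) + (-30 + 2*434) = 311511 + (-30 + 868) = 311511 + 838 = 312349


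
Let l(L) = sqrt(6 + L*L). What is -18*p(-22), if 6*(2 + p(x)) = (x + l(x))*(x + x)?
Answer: -2868 + 924*sqrt(10) ≈ 53.945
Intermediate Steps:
l(L) = sqrt(6 + L**2)
p(x) = -2 + x*(x + sqrt(6 + x**2))/3 (p(x) = -2 + ((x + sqrt(6 + x**2))*(x + x))/6 = -2 + ((x + sqrt(6 + x**2))*(2*x))/6 = -2 + (2*x*(x + sqrt(6 + x**2)))/6 = -2 + x*(x + sqrt(6 + x**2))/3)
-18*p(-22) = -18*(-2 + (1/3)*(-22)**2 + (1/3)*(-22)*sqrt(6 + (-22)**2)) = -18*(-2 + (1/3)*484 + (1/3)*(-22)*sqrt(6 + 484)) = -18*(-2 + 484/3 + (1/3)*(-22)*sqrt(490)) = -18*(-2 + 484/3 + (1/3)*(-22)*(7*sqrt(10))) = -18*(-2 + 484/3 - 154*sqrt(10)/3) = -18*(478/3 - 154*sqrt(10)/3) = -2868 + 924*sqrt(10)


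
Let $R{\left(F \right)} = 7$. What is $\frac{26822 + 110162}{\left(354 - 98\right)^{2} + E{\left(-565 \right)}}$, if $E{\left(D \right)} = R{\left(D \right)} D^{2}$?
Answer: $\frac{136984}{2300111} \approx 0.059555$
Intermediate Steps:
$E{\left(D \right)} = 7 D^{2}$
$\frac{26822 + 110162}{\left(354 - 98\right)^{2} + E{\left(-565 \right)}} = \frac{26822 + 110162}{\left(354 - 98\right)^{2} + 7 \left(-565\right)^{2}} = \frac{136984}{256^{2} + 7 \cdot 319225} = \frac{136984}{65536 + 2234575} = \frac{136984}{2300111}$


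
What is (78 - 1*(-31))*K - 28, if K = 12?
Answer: 1280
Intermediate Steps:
(78 - 1*(-31))*K - 28 = (78 - 1*(-31))*12 - 28 = (78 + 31)*12 - 28 = 109*12 - 28 = 1308 - 28 = 1280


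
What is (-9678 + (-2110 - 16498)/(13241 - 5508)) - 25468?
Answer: -271802626/7733 ≈ -35148.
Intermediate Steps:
(-9678 + (-2110 - 16498)/(13241 - 5508)) - 25468 = (-9678 - 18608/7733) - 25468 = -74858582/7733 - 25468 = -271802626/7733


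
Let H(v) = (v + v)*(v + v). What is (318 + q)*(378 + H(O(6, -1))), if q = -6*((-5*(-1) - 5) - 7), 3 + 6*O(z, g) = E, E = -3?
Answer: 137520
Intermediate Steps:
O(z, g) = -1 (O(z, g) = -½ + (⅙)*(-3) = -½ - ½ = -1)
H(v) = 4*v² (H(v) = (2*v)*(2*v) = 4*v²)
q = 42 (q = -6*((5 - 5) - 7) = -6*(0 - 7) = -6*(-7) = 42)
(318 + q)*(378 + H(O(6, -1))) = (318 + 42)*(378 + 4*(-1)²) = 360*(378 + 4*1) = 360*(378 + 4) = 360*382 = 137520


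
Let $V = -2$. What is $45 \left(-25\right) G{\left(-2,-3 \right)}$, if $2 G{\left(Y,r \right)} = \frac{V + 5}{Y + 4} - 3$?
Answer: $\frac{3375}{4} \approx 843.75$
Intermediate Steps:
$G{\left(Y,r \right)} = - \frac{3}{2} + \frac{3}{2 \left(4 + Y\right)}$ ($G{\left(Y,r \right)} = \frac{\frac{-2 + 5}{Y + 4} - 3}{2} = \frac{\frac{3}{4 + Y} - 3}{2} = \frac{-3 + \frac{3}{4 + Y}}{2} = - \frac{3}{2} + \frac{3}{2 \left(4 + Y\right)}$)
$45 \left(-25\right) G{\left(-2,-3 \right)} = 45 \left(-25\right) \frac{3 \left(-3 - -2\right)}{2 \left(4 - 2\right)} = - 1125 \frac{3 \left(-3 + 2\right)}{2 \cdot 2} = - 1125 \cdot \frac{3}{2} \cdot \frac{1}{2} \left(-1\right) = \left(-1125\right) \left(- \frac{3}{4}\right) = \frac{3375}{4}$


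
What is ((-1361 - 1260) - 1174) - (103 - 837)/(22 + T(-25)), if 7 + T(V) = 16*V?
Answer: -1461809/385 ≈ -3796.9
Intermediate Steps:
T(V) = -7 + 16*V
((-1361 - 1260) - 1174) - (103 - 837)/(22 + T(-25)) = ((-1361 - 1260) - 1174) - (103 - 837)/(22 + (-7 + 16*(-25))) = (-2621 - 1174) - (-734)/(22 + (-7 - 400)) = -3795 - (-734)/(22 - 407) = -3795 - (-734)/(-385) = -3795 - (-734)*(-1)/385 = -3795 - 1*734/385 = -3795 - 734/385 = -1461809/385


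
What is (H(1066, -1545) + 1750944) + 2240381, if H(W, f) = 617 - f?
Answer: 3993487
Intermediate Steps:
(H(1066, -1545) + 1750944) + 2240381 = ((617 - 1*(-1545)) + 1750944) + 2240381 = ((617 + 1545) + 1750944) + 2240381 = (2162 + 1750944) + 2240381 = 1753106 + 2240381 = 3993487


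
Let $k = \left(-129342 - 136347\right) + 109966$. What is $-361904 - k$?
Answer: $-206181$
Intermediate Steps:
$k = -155723$ ($k = -265689 + 109966 = -155723$)
$-361904 - k = -361904 - -155723 = -361904 + 155723 = -206181$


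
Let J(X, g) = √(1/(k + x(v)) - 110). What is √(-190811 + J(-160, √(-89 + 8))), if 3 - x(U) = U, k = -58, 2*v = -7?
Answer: √(-2024313899 + 206*I*√291799)/103 ≈ 0.012006 + 436.82*I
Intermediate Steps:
v = -7/2 (v = (½)*(-7) = -7/2 ≈ -3.5000)
x(U) = 3 - U
J(X, g) = 2*I*√291799/103 (J(X, g) = √(1/(-58 + (3 - 1*(-7/2))) - 110) = √(1/(-58 + (3 + 7/2)) - 110) = √(1/(-58 + 13/2) - 110) = √(1/(-103/2) - 110) = √(-2/103 - 110) = √(-11332/103) = 2*I*√291799/103)
√(-190811 + J(-160, √(-89 + 8))) = √(-190811 + 2*I*√291799/103)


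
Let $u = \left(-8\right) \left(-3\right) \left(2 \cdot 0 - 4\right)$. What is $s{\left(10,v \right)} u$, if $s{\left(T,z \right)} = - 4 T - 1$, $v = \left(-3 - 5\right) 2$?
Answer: $3936$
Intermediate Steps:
$v = -16$ ($v = \left(-8\right) 2 = -16$)
$s{\left(T,z \right)} = -1 - 4 T$
$u = -96$ ($u = 24 \left(0 - 4\right) = 24 \left(-4\right) = -96$)
$s{\left(10,v \right)} u = \left(-1 - 40\right) \left(-96\right) = \left(-41\right) \left(-96\right) = 3936$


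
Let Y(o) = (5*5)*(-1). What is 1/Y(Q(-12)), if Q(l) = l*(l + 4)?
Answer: -1/25 ≈ -0.040000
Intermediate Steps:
Q(l) = l*(4 + l)
Y(o) = -25 (Y(o) = 25*(-1) = -25)
1/Y(Q(-12)) = 1/(-25) = -1/25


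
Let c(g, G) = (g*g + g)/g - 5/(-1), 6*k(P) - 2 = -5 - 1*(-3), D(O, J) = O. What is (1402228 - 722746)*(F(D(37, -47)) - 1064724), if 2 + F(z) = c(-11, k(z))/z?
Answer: -26768103018894/37 ≈ -7.2346e+11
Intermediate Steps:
k(P) = 0 (k(P) = ⅓ + (-5 - 1*(-3))/6 = ⅓ + (-5 + 3)/6 = ⅓ + (⅙)*(-2) = ⅓ - ⅓ = 0)
c(g, G) = 5 + (g + g²)/g (c(g, G) = (g² + g)/g - 5*(-1) = (g + g²)/g + 5 = 5 + (g + g²)/g)
F(z) = -2 - 5/z (F(z) = -2 + (6 - 11)/z = -2 - 5/z)
(1402228 - 722746)*(F(D(37, -47)) - 1064724) = (1402228 - 722746)*((-2 - 5/37) - 1064724) = 679482*((-2 - 5*1/37) - 1064724) = 679482*((-2 - 5/37) - 1064724) = 679482*(-79/37 - 1064724) = 679482*(-39394867/37) = -26768103018894/37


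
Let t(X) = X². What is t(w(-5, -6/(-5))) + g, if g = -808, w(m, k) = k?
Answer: -20164/25 ≈ -806.56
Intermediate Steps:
t(w(-5, -6/(-5))) + g = (-6/(-5))² - 808 = (-6*(-⅕))² - 808 = (6/5)² - 808 = 36/25 - 808 = -20164/25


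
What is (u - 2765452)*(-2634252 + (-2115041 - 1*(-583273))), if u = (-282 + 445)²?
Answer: 11410241355660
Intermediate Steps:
u = 26569 (u = 163² = 26569)
(u - 2765452)*(-2634252 + (-2115041 - 1*(-583273))) = (26569 - 2765452)*(-2634252 + (-2115041 - 1*(-583273))) = -2738883*(-2634252 + (-2115041 + 583273)) = -2738883*(-2634252 - 1531768) = -2738883*(-4166020) = 11410241355660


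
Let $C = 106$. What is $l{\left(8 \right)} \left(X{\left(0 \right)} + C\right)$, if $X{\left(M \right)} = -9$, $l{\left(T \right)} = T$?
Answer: $776$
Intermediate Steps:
$l{\left(8 \right)} \left(X{\left(0 \right)} + C\right) = 8 \left(-9 + 106\right) = 8 \cdot 97 = 776$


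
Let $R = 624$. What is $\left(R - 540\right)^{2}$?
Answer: $7056$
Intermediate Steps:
$\left(R - 540\right)^{2} = \left(624 - 540\right)^{2} = 84^{2} = 7056$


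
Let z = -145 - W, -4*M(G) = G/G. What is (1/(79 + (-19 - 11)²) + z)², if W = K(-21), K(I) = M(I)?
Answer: 321304184569/15335056 ≈ 20952.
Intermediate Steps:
M(G) = -¼ (M(G) = -G/(4*G) = -¼*1 = -¼)
K(I) = -¼
W = -¼ ≈ -0.25000
z = -579/4 (z = -145 - 1*(-¼) = -145 + ¼ = -579/4 ≈ -144.75)
(1/(79 + (-19 - 11)²) + z)² = (1/(79 + (-19 - 11)²) - 579/4)² = (1/(79 + (-30)²) - 579/4)² = (1/(79 + 900) - 579/4)² = (1/979 - 579/4)² = (-566837/3916)² = 321304184569/15335056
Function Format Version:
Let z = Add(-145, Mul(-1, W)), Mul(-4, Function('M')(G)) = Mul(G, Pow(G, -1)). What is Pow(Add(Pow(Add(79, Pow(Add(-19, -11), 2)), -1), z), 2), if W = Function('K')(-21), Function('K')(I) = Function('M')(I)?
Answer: Rational(321304184569, 15335056) ≈ 20952.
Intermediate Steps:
Function('M')(G) = Rational(-1, 4) (Function('M')(G) = Mul(Rational(-1, 4), Mul(G, Pow(G, -1))) = Mul(Rational(-1, 4), 1) = Rational(-1, 4))
Function('K')(I) = Rational(-1, 4)
W = Rational(-1, 4) ≈ -0.25000
z = Rational(-579, 4) (z = Add(-145, Mul(-1, Rational(-1, 4))) = Add(-145, Rational(1, 4)) = Rational(-579, 4) ≈ -144.75)
Pow(Add(Pow(Add(79, Pow(Add(-19, -11), 2)), -1), z), 2) = Pow(Add(Pow(Add(79, Pow(Add(-19, -11), 2)), -1), Rational(-579, 4)), 2) = Pow(Add(Pow(Add(79, Pow(-30, 2)), -1), Rational(-579, 4)), 2) = Pow(Add(Pow(Add(79, 900), -1), Rational(-579, 4)), 2) = Pow(Add(Pow(979, -1), Rational(-579, 4)), 2) = Pow(Add(Rational(1, 979), Rational(-579, 4)), 2) = Pow(Rational(-566837, 3916), 2) = Rational(321304184569, 15335056)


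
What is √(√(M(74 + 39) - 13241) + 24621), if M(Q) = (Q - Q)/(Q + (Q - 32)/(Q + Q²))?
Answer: √(24621 + I*√13241) ≈ 156.91 + 0.3667*I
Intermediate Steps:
M(Q) = 0 (M(Q) = 0/(Q + (-32 + Q)/(Q + Q²)) = 0)
√(√(M(74 + 39) - 13241) + 24621) = √(√(0 - 13241) + 24621) = √(√(-13241) + 24621) = √(I*√13241 + 24621) = √(24621 + I*√13241)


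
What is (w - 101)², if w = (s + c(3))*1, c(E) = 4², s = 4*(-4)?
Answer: 10201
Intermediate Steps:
s = -16
c(E) = 16
w = 0 (w = (-16 + 16)*1 = 0*1 = 0)
(w - 101)² = (0 - 101)² = (-101)² = 10201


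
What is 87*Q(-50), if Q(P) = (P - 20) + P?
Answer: -10440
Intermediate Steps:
Q(P) = -20 + 2*P (Q(P) = (-20 + P) + P = -20 + 2*P)
87*Q(-50) = 87*(-20 + 2*(-50)) = 87*(-20 - 100) = 87*(-120) = -10440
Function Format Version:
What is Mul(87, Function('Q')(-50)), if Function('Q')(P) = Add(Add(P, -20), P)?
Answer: -10440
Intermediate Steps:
Function('Q')(P) = Add(-20, Mul(2, P)) (Function('Q')(P) = Add(Add(-20, P), P) = Add(-20, Mul(2, P)))
Mul(87, Function('Q')(-50)) = Mul(87, Add(-20, Mul(2, -50))) = Mul(87, Add(-20, -100)) = Mul(87, -120) = -10440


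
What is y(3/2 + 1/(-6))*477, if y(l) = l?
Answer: 636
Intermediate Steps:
y(3/2 + 1/(-6))*477 = (3/2 + 1/(-6))*477 = (3*(½) + 1*(-⅙))*477 = (3/2 - ⅙)*477 = (4/3)*477 = 636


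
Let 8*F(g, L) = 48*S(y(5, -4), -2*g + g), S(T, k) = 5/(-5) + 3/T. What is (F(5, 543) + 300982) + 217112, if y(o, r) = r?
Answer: 1036167/2 ≈ 5.1808e+5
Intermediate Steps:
S(T, k) = -1 + 3/T (S(T, k) = 5*(-⅕) + 3/T = -1 + 3/T)
F(g, L) = -21/2 (F(g, L) = (48*((3 - 1*(-4))/(-4)))/8 = (48*(-(3 + 4)/4))/8 = (48*(-¼*7))/8 = (48*(-7/4))/8 = (⅛)*(-84) = -21/2)
(F(5, 543) + 300982) + 217112 = (-21/2 + 300982) + 217112 = 601943/2 + 217112 = 1036167/2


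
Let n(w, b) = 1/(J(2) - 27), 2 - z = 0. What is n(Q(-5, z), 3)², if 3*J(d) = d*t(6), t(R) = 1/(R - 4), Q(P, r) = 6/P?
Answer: 9/6400 ≈ 0.0014063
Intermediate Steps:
z = 2 (z = 2 - 1*0 = 2 + 0 = 2)
t(R) = 1/(-4 + R)
J(d) = d/6 (J(d) = (d/(-4 + 6))/3 = (d/2)/3 = d/6)
n(w, b) = -3/80 (n(w, b) = 1/((⅙)*2 - 27) = 1/(⅓ - 27) = 1/(-80/3) = -3/80)
n(Q(-5, z), 3)² = (-3/80)² = 9/6400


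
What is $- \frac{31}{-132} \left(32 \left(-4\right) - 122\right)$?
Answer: $- \frac{3875}{66} \approx -58.712$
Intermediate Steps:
$- \frac{31}{-132} \left(32 \left(-4\right) - 122\right) = \left(-31\right) \left(- \frac{1}{132}\right) \left(-128 - 122\right) = \frac{31}{132} \left(-250\right) = - \frac{3875}{66}$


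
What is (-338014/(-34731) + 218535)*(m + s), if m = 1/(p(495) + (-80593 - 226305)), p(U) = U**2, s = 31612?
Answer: 1649560575921797025/238767907 ≈ 6.9086e+9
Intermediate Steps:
m = -1/61873 (m = 1/(495**2 + (-80593 - 226305)) = 1/(245025 - 306898) = 1/(-61873) = -1/61873 ≈ -1.6162e-5)
(-338014/(-34731) + 218535)*(m + s) = (-338014/(-34731) + 218535)*(-1/61873 + 31612) = (-338014*(-1/34731) + 218535)*(1955929275/61873) = (338014/34731 + 218535)*(1955929275/61873) = (7590277099/34731)*(1955929275/61873) = 1649560575921797025/238767907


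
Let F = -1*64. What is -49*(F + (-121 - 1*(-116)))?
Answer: 3381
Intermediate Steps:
F = -64
-49*(F + (-121 - 1*(-116))) = -49*(-64 + (-121 - 1*(-116))) = -49*(-64 + (-121 + 116)) = -49*(-64 - 5) = -49*(-69) = 3381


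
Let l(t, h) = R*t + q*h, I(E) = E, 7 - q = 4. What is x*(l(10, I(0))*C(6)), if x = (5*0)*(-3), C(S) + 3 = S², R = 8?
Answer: 0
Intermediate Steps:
q = 3 (q = 7 - 1*4 = 7 - 4 = 3)
l(t, h) = 3*h + 8*t (l(t, h) = 8*t + 3*h = 3*h + 8*t)
C(S) = -3 + S²
x = 0 (x = 0*(-3) = 0)
x*(l(10, I(0))*C(6)) = 0*((3*0 + 8*10)*(-3 + 6²)) = 0*((0 + 80)*(-3 + 36)) = 0*(80*33) = 0*2640 = 0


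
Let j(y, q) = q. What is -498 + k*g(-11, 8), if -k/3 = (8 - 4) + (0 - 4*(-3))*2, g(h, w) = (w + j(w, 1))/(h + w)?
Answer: -246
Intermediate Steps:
g(h, w) = (1 + w)/(h + w) (g(h, w) = (w + 1)/(h + w) = (1 + w)/(h + w))
k = -84 (k = -3*((8 - 4) + (0 - 4*(-3))*2) = -3*(4 + (0 + 12)*2) = -3*(4 + 12*2) = -3*(4 + 24) = -3*28 = -84)
-498 + k*g(-11, 8) = -498 - 84*(1 + 8)/(-11 + 8) = -498 - 84*9/(-3) = -498 - (-28)*9 = -498 - 84*(-3) = -498 + 252 = -246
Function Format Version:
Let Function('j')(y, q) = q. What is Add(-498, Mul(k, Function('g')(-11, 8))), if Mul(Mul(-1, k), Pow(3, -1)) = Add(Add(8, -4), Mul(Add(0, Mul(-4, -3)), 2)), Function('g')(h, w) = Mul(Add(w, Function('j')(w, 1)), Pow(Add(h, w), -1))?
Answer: -246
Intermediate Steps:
Function('g')(h, w) = Mul(Pow(Add(h, w), -1), Add(1, w)) (Function('g')(h, w) = Mul(Add(w, 1), Pow(Add(h, w), -1)) = Mul(Add(1, w), Pow(Add(h, w), -1)) = Mul(Pow(Add(h, w), -1), Add(1, w)))
k = -84 (k = Mul(-3, Add(Add(8, -4), Mul(Add(0, Mul(-4, -3)), 2))) = Mul(-3, Add(4, Mul(Add(0, 12), 2))) = Mul(-3, Add(4, Mul(12, 2))) = Mul(-3, Add(4, 24)) = Mul(-3, 28) = -84)
Add(-498, Mul(k, Function('g')(-11, 8))) = Add(-498, Mul(-84, Mul(Pow(Add(-11, 8), -1), Add(1, 8)))) = Add(-498, Mul(-84, Mul(Pow(-3, -1), 9))) = Add(-498, Mul(-84, Mul(Rational(-1, 3), 9))) = Add(-498, Mul(-84, -3)) = Add(-498, 252) = -246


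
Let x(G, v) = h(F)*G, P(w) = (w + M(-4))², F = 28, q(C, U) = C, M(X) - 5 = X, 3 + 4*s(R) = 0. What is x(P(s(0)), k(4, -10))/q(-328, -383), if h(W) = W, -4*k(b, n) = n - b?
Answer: -7/1312 ≈ -0.0053354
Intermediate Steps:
s(R) = -¾ (s(R) = -¾ + (¼)*0 = -¾ + 0 = -¾)
M(X) = 5 + X
k(b, n) = -n/4 + b/4 (k(b, n) = -(n - b)/4 = -n/4 + b/4)
P(w) = (1 + w)² (P(w) = (w + (5 - 4))² = (w + 1)² = (1 + w)²)
x(G, v) = 28*G
x(P(s(0)), k(4, -10))/q(-328, -383) = (28*(1 - ¾)²)/(-328) = (28*(¼)²)*(-1/328) = (28*(1/16))*(-1/328) = (7/4)*(-1/328) = -7/1312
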